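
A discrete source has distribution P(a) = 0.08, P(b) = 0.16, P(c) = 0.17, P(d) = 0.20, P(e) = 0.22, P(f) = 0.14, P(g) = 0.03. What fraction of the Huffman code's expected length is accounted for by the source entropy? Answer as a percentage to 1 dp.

98.3%

Entropy H = −Σ p log₂ p ≈ 2.6429 bits.
Huffman merges: 3/100+2/25→11/100; 11/100+7/50→1/4; 4/25+17/100→33/100; 1/5+11/50→21/50; 1/4+33/100→29/50; 21/50+29/50→1. L = 269/100 ≈ 2.6900.
Efficiency = H/L = 2.6429/2.6900 = 98.3%.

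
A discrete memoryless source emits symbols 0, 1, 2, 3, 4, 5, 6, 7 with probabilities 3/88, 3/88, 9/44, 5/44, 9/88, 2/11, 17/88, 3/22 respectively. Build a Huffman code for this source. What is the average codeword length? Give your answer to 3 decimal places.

Repeatedly combine the two least-probable nodes; the expected code length is the sum of the merged weights.
merge 3/88 + 3/88 → 3/44
merge 3/44 + 9/88 → 15/88
merge 5/44 + 3/22 → 1/4
merge 15/88 + 2/11 → 31/88
merge 17/88 + 9/44 → 35/88
merge 1/4 + 31/88 → 53/88
merge 35/88 + 53/88 → 1
L = 3/44 + 15/88 + 1/4 + 31/88 + 35/88 + 53/88 + 1 = 125/44 ≈ 2.841 bits/symbol.

2.841 bits/symbol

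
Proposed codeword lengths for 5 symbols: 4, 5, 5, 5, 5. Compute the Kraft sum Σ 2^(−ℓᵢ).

With common denominator 2^5 = 32: Σ 2^(−ℓᵢ) = 2/32 + 1/32 + 1/32 + 1/32 + 1/32 = 6/32 = 0.1875.

0.1875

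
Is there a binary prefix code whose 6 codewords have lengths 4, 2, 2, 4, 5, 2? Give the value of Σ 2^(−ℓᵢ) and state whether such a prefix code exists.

0.90625; yes

With common denominator 2^5 = 32: Σ 2^(−ℓᵢ) = 2/32 + 8/32 + 8/32 + 2/32 + 1/32 + 8/32 = 29/32 = 0.90625.
Kraft's inequality requires Σ ≤ 1; here Σ = 0.90625 ≤ 1, so such a prefix code exists.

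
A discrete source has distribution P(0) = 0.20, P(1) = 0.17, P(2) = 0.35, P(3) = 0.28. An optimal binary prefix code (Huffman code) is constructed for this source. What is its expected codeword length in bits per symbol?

Repeatedly combine the two least-probable nodes; the expected code length is the sum of the merged weights.
merge 17/100 + 1/5 → 37/100
merge 7/25 + 7/20 → 63/100
merge 37/100 + 63/100 → 1
L = 37/100 + 63/100 + 1 = 2 bits/symbol.

2 bits/symbol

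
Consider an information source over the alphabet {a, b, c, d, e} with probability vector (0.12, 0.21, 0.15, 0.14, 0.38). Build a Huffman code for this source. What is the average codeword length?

Repeatedly combine the two least-probable nodes; the expected code length is the sum of the merged weights.
merge 3/25 + 7/50 → 13/50
merge 3/20 + 21/100 → 9/25
merge 13/50 + 9/25 → 31/50
merge 19/50 + 31/50 → 1
L = 13/50 + 9/25 + 31/50 + 1 = 56/25 = 2.24 bits/symbol.

2.24 bits/symbol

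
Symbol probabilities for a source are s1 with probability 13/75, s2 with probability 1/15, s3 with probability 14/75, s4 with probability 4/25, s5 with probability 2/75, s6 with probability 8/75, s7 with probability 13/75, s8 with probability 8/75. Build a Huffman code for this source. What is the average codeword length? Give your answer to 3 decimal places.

2.907 bits/symbol

Repeatedly combine the two least-probable nodes; the expected code length is the sum of the merged weights.
merge 2/75 + 1/15 → 7/75
merge 7/75 + 8/75 → 1/5
merge 8/75 + 4/25 → 4/15
merge 13/75 + 13/75 → 26/75
merge 14/75 + 1/5 → 29/75
merge 4/15 + 26/75 → 46/75
merge 29/75 + 46/75 → 1
L = 7/75 + 1/5 + 4/15 + 26/75 + 29/75 + 46/75 + 1 = 218/75 ≈ 2.907 bits/symbol.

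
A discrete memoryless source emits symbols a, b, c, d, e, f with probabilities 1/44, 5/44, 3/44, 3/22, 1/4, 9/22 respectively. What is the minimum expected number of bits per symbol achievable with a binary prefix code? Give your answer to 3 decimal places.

2.227 bits/symbol

Repeatedly combine the two least-probable nodes; the expected code length is the sum of the merged weights.
merge 1/44 + 3/44 → 1/11
merge 1/11 + 5/44 → 9/44
merge 3/22 + 9/44 → 15/44
merge 1/4 + 15/44 → 13/22
merge 9/22 + 13/22 → 1
L = 1/11 + 9/44 + 15/44 + 13/22 + 1 = 49/22 ≈ 2.227 bits/symbol.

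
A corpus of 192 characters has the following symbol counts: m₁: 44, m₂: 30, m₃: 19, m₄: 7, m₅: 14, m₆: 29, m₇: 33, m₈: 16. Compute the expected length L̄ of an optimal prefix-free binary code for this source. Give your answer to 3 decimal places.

Probabilities are the counts divided by 192.
Repeatedly combine the two least-probable nodes; the expected code length is the sum of the merged weights.
merge 7/192 + 7/96 → 7/64
merge 1/12 + 19/192 → 35/192
merge 7/64 + 29/192 → 25/96
merge 5/32 + 11/64 → 21/64
merge 35/192 + 11/48 → 79/192
merge 25/96 + 21/64 → 113/192
merge 79/192 + 113/192 → 1
L = 7/64 + 35/192 + 25/96 + 21/64 + 79/192 + 113/192 + 1 = 553/192 ≈ 2.880 bits/symbol.

2.880 bits/symbol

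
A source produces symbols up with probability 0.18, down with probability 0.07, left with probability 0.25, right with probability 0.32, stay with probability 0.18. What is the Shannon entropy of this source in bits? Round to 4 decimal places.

2.1852 bits

H = −Σ pᵢ log₂ pᵢ.
−0.18·log₂(0.18) = 0.4453
−0.07·log₂(0.07) = 0.2686
−0.25·log₂(0.25) = 0.5000
−0.32·log₂(0.32) = 0.5260
−0.18·log₂(0.18) = 0.4453
Sum ≈ 2.1852 → 2.1852 bits.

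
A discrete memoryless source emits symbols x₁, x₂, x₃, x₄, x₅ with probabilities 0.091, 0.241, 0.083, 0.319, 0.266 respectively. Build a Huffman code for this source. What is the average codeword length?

2.174 bits/symbol

Repeatedly combine the two least-probable nodes; the expected code length is the sum of the merged weights.
merge 83/1000 + 91/1000 → 87/500
merge 87/500 + 241/1000 → 83/200
merge 133/500 + 319/1000 → 117/200
merge 83/200 + 117/200 → 1
L = 87/500 + 83/200 + 117/200 + 1 = 1087/500 = 2.174 bits/symbol.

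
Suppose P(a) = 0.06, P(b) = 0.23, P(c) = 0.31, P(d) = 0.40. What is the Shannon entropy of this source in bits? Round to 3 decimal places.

1.784 bits

H = −Σ pᵢ log₂ pᵢ.
−0.06·log₂(0.06) = 0.2435
−0.23·log₂(0.23) = 0.4877
−0.31·log₂(0.31) = 0.5238
−0.40·log₂(0.40) = 0.5288
Sum ≈ 1.7838 → 1.784 bits.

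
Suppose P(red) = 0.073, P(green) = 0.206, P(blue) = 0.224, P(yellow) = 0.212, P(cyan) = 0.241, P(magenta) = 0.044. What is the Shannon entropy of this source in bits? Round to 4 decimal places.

H = −Σ pᵢ log₂ pᵢ.
−0.073·log₂(0.073) = 0.2756
−0.206·log₂(0.206) = 0.4695
−0.224·log₂(0.224) = 0.4835
−0.212·log₂(0.212) = 0.4744
−0.241·log₂(0.241) = 0.4947
−0.044·log₂(0.044) = 0.1983
Sum ≈ 2.3961 → 2.3961 bits.

2.3961 bits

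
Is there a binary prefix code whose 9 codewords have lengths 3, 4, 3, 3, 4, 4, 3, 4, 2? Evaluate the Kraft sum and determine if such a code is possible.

1; yes

With common denominator 2^4 = 16: Σ 2^(−ℓᵢ) = 2/16 + 1/16 + 2/16 + 2/16 + 1/16 + 1/16 + 2/16 + 1/16 + 4/16 = 16/16 = 1.
Kraft's inequality requires Σ ≤ 1; here Σ = 1 ≤ 1, so such a prefix code exists.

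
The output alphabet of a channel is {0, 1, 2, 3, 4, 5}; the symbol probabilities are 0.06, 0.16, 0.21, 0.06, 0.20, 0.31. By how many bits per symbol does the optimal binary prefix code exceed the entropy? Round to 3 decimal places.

Entropy H = −Σ p log₂ p ≈ 2.3711 bits.
Huffman merges: 3/50+3/50→3/25; 3/25+4/25→7/25; 1/5+21/100→41/100; 7/25+31/100→59/100; 41/100+59/100→1. L = 12/5 ≈ 2.4000.
L − H = 2.4000 − 2.3711 = 0.029 bits.

0.029 bits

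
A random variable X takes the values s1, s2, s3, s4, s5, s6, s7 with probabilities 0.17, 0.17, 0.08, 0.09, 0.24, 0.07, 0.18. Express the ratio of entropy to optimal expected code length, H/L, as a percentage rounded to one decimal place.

Entropy H = −Σ p log₂ p ≈ 2.6813 bits.
Huffman merges: 7/100+2/25→3/20; 9/100+3/20→6/25; 17/100+17/100→17/50; 9/50+6/25→21/50; 6/25+17/50→29/50; 21/50+29/50→1. L = 273/100 ≈ 2.7300.
Efficiency = H/L = 2.6813/2.7300 = 98.2%.

98.2%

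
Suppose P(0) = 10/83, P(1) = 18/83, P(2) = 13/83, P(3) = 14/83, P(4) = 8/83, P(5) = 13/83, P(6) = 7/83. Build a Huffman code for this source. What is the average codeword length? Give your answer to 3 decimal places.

2.783 bits/symbol

Repeatedly combine the two least-probable nodes; the expected code length is the sum of the merged weights.
merge 7/83 + 8/83 → 15/83
merge 10/83 + 13/83 → 23/83
merge 13/83 + 14/83 → 27/83
merge 15/83 + 18/83 → 33/83
merge 23/83 + 27/83 → 50/83
merge 33/83 + 50/83 → 1
L = 15/83 + 23/83 + 27/83 + 33/83 + 50/83 + 1 = 231/83 ≈ 2.783 bits/symbol.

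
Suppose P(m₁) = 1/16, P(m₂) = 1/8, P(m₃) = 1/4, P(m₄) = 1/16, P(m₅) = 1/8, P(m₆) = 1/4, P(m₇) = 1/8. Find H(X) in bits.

2.625 bits

Each probability is a power of 1/2, so log₂(1/p) is an integer.
H = Σ p·log₂(1/p) = 1/16·4 + 1/8·3 + 1/4·2 + 1/16·4 + 1/8·3 + 1/4·2 + 1/8·3 = 2.625 bits.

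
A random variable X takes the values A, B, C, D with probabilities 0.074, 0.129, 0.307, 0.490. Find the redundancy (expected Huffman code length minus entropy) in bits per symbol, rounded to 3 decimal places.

0.027 bits

Entropy H = −Σ p log₂ p ≈ 1.6864 bits.
Huffman merges: 37/500+129/1000→203/1000; 203/1000+307/1000→51/100; 49/100+51/100→1. L = 1713/1000 ≈ 1.7130.
L − H = 1.7130 − 1.6864 = 0.027 bits.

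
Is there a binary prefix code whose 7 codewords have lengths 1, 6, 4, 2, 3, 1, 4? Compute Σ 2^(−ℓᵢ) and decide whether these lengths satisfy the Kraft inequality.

1.515625; no

With common denominator 2^6 = 64: Σ 2^(−ℓᵢ) = 32/64 + 1/64 + 4/64 + 16/64 + 8/64 + 32/64 + 4/64 = 97/64 = 1.515625.
Kraft's inequality requires Σ ≤ 1; here Σ = 1.515625 > 1, so no such prefix code exists.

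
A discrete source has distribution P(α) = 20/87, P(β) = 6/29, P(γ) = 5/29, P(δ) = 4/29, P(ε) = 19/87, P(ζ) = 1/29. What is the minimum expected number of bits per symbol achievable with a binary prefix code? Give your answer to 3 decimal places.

2.517 bits/symbol

Repeatedly combine the two least-probable nodes; the expected code length is the sum of the merged weights.
merge 1/29 + 4/29 → 5/29
merge 5/29 + 5/29 → 10/29
merge 6/29 + 19/87 → 37/87
merge 20/87 + 10/29 → 50/87
merge 37/87 + 50/87 → 1
L = 5/29 + 10/29 + 37/87 + 50/87 + 1 = 73/29 ≈ 2.517 bits/symbol.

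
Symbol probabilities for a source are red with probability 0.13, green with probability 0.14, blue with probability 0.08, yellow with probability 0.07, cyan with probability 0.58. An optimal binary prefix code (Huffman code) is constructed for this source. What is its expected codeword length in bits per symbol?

1.84 bits/symbol

Repeatedly combine the two least-probable nodes; the expected code length is the sum of the merged weights.
merge 7/100 + 2/25 → 3/20
merge 13/100 + 7/50 → 27/100
merge 3/20 + 27/100 → 21/50
merge 21/50 + 29/50 → 1
L = 3/20 + 27/100 + 21/50 + 1 = 46/25 = 1.84 bits/symbol.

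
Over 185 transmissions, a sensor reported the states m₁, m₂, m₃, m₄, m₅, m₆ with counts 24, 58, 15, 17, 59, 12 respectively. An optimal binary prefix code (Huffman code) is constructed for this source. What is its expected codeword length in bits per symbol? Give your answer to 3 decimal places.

Probabilities are the counts divided by 185.
Repeatedly combine the two least-probable nodes; the expected code length is the sum of the merged weights.
merge 12/185 + 3/37 → 27/185
merge 17/185 + 24/185 → 41/185
merge 27/185 + 41/185 → 68/185
merge 58/185 + 59/185 → 117/185
merge 68/185 + 117/185 → 1
L = 27/185 + 41/185 + 68/185 + 117/185 + 1 = 438/185 ≈ 2.368 bits/symbol.

2.368 bits/symbol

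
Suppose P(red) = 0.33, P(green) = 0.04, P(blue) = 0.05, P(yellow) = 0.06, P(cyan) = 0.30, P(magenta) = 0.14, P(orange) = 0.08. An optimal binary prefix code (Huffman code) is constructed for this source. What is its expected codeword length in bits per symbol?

Repeatedly combine the two least-probable nodes; the expected code length is the sum of the merged weights.
merge 1/25 + 1/20 → 9/100
merge 3/50 + 2/25 → 7/50
merge 9/100 + 7/50 → 23/100
merge 7/50 + 23/100 → 37/100
merge 3/10 + 33/100 → 63/100
merge 37/100 + 63/100 → 1
L = 9/100 + 7/50 + 23/100 + 37/100 + 63/100 + 1 = 123/50 = 2.46 bits/symbol.

2.46 bits/symbol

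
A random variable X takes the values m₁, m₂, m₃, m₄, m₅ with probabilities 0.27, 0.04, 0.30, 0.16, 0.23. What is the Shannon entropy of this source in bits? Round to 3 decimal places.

2.128 bits

H = −Σ pᵢ log₂ pᵢ.
−0.27·log₂(0.27) = 0.5100
−0.04·log₂(0.04) = 0.1858
−0.30·log₂(0.30) = 0.5211
−0.16·log₂(0.16) = 0.4230
−0.23·log₂(0.23) = 0.4877
Sum ≈ 2.1276 → 2.128 bits.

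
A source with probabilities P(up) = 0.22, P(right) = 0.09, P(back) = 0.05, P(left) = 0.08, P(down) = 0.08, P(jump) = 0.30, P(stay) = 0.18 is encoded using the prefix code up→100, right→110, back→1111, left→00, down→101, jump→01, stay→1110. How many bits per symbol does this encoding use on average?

2.85 bits/symbol

L̄ = Σ pᵢ·ℓᵢ = 0.22·3 + 0.09·3 + 0.05·4 + 0.08·2 + 0.08·3 + 0.30·2 + 0.18·4 = 2.85 bits/symbol.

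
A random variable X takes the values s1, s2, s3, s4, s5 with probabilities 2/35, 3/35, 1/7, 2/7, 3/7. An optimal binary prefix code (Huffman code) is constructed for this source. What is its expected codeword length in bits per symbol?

2 bits/symbol

Repeatedly combine the two least-probable nodes; the expected code length is the sum of the merged weights.
merge 2/35 + 3/35 → 1/7
merge 1/7 + 1/7 → 2/7
merge 2/7 + 2/7 → 4/7
merge 3/7 + 4/7 → 1
L = 1/7 + 2/7 + 4/7 + 1 = 2 bits/symbol.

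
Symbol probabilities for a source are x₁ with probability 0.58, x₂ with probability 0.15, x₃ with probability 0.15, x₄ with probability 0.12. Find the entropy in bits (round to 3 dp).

H = −Σ pᵢ log₂ pᵢ.
−0.58·log₂(0.58) = 0.4558
−0.15·log₂(0.15) = 0.4105
−0.15·log₂(0.15) = 0.4105
−0.12·log₂(0.12) = 0.3671
Sum ≈ 1.6440 → 1.644 bits.

1.644 bits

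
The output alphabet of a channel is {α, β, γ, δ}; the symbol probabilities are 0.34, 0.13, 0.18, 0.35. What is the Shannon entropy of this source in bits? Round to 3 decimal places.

H = −Σ pᵢ log₂ pᵢ.
−0.34·log₂(0.34) = 0.5292
−0.13·log₂(0.13) = 0.3826
−0.18·log₂(0.18) = 0.4453
−0.35·log₂(0.35) = 0.5301
Sum ≈ 1.8872 → 1.887 bits.

1.887 bits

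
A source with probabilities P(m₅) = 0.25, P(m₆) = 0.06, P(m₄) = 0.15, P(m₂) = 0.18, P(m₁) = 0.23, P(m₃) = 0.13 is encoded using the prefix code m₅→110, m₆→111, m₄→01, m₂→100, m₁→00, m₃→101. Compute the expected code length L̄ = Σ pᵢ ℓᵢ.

L̄ = Σ pᵢ·ℓᵢ = 0.25·3 + 0.06·3 + 0.15·2 + 0.18·3 + 0.23·2 + 0.13·3 = 2.62 bits/symbol.

2.62 bits/symbol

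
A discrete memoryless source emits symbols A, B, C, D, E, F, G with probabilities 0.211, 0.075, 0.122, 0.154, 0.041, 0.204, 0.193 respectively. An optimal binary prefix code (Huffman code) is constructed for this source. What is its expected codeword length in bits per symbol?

2.701 bits/symbol

Repeatedly combine the two least-probable nodes; the expected code length is the sum of the merged weights.
merge 41/1000 + 3/40 → 29/250
merge 29/250 + 61/500 → 119/500
merge 77/500 + 193/1000 → 347/1000
merge 51/250 + 211/1000 → 83/200
merge 119/500 + 347/1000 → 117/200
merge 83/200 + 117/200 → 1
L = 29/250 + 119/500 + 347/1000 + 83/200 + 117/200 + 1 = 2701/1000 = 2.701 bits/symbol.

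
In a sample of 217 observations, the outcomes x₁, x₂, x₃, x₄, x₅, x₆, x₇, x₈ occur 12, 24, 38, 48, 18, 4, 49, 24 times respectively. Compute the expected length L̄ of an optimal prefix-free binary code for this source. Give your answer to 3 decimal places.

Probabilities are the counts divided by 217.
Repeatedly combine the two least-probable nodes; the expected code length is the sum of the merged weights.
merge 4/217 + 12/217 → 16/217
merge 16/217 + 18/217 → 34/217
merge 24/217 + 24/217 → 48/217
merge 34/217 + 38/217 → 72/217
merge 48/217 + 48/217 → 96/217
merge 7/31 + 72/217 → 121/217
merge 96/217 + 121/217 → 1
L = 16/217 + 34/217 + 48/217 + 72/217 + 96/217 + 121/217 + 1 = 604/217 ≈ 2.783 bits/symbol.

2.783 bits/symbol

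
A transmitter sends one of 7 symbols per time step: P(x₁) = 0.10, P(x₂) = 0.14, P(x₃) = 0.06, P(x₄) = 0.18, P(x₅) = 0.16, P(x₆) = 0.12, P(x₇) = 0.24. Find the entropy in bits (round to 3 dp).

H = −Σ pᵢ log₂ pᵢ.
−0.10·log₂(0.10) = 0.3322
−0.14·log₂(0.14) = 0.3971
−0.06·log₂(0.06) = 0.2435
−0.18·log₂(0.18) = 0.4453
−0.16·log₂(0.16) = 0.4230
−0.12·log₂(0.12) = 0.3671
−0.24·log₂(0.24) = 0.4941
Sum ≈ 2.7024 → 2.702 bits.

2.702 bits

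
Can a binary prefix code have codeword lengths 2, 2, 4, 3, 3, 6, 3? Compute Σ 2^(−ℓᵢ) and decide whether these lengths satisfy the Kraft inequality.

0.953125; yes

With common denominator 2^6 = 64: Σ 2^(−ℓᵢ) = 16/64 + 16/64 + 4/64 + 8/64 + 8/64 + 1/64 + 8/64 = 61/64 = 0.953125.
Kraft's inequality requires Σ ≤ 1; here Σ = 0.953125 ≤ 1, so such a prefix code exists.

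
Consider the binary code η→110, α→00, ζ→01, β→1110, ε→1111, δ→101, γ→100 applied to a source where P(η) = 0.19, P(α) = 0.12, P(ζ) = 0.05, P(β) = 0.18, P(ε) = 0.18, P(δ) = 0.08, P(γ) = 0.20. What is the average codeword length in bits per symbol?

3.19 bits/symbol

L̄ = Σ pᵢ·ℓᵢ = 0.19·3 + 0.12·2 + 0.05·2 + 0.18·4 + 0.18·4 + 0.08·3 + 0.20·3 = 3.19 bits/symbol.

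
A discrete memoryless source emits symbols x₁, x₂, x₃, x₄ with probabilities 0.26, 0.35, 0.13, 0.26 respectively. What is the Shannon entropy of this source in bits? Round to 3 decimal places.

H = −Σ pᵢ log₂ pᵢ.
−0.26·log₂(0.26) = 0.5053
−0.35·log₂(0.35) = 0.5301
−0.13·log₂(0.13) = 0.3826
−0.26·log₂(0.26) = 0.5053
Sum ≈ 1.9233 → 1.923 bits.

1.923 bits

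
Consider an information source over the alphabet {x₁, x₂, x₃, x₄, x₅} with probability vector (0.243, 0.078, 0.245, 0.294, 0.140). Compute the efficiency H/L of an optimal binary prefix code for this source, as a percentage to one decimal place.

Entropy H = −Σ p log₂ p ≈ 2.1965 bits.
Huffman merges: 39/500+7/50→109/500; 109/500+243/1000→461/1000; 49/200+147/500→539/1000; 461/1000+539/1000→1. L = 1109/500 ≈ 2.2180.
Efficiency = H/L = 2.1965/2.2180 = 99.0%.

99.0%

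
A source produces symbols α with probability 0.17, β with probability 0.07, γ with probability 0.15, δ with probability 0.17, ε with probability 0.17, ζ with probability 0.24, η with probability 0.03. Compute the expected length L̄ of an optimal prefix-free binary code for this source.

Repeatedly combine the two least-probable nodes; the expected code length is the sum of the merged weights.
merge 3/100 + 7/100 → 1/10
merge 1/10 + 3/20 → 1/4
merge 17/100 + 17/100 → 17/50
merge 17/100 + 6/25 → 41/100
merge 1/4 + 17/50 → 59/100
merge 41/100 + 59/100 → 1
L = 1/10 + 1/4 + 17/50 + 41/100 + 59/100 + 1 = 269/100 = 2.69 bits/symbol.

2.69 bits/symbol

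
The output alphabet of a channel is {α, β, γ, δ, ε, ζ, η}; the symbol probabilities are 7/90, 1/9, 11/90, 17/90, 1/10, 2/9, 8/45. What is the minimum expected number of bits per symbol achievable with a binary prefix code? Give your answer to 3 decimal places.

2.767 bits/symbol

Repeatedly combine the two least-probable nodes; the expected code length is the sum of the merged weights.
merge 7/90 + 1/10 → 8/45
merge 1/9 + 11/90 → 7/30
merge 8/45 + 8/45 → 16/45
merge 17/90 + 2/9 → 37/90
merge 7/30 + 16/45 → 53/90
merge 37/90 + 53/90 → 1
L = 8/45 + 7/30 + 16/45 + 37/90 + 53/90 + 1 = 83/30 ≈ 2.767 bits/symbol.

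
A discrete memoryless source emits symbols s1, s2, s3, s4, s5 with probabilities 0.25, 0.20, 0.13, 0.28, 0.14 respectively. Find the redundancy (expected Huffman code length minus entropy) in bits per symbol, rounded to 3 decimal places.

0.012 bits

Entropy H = −Σ p log₂ p ≈ 2.2584 bits.
Huffman merges: 13/100+7/50→27/100; 1/5+1/4→9/20; 27/100+7/25→11/20; 9/20+11/20→1. L = 227/100 ≈ 2.2700.
L − H = 2.2700 − 2.2584 = 0.012 bits.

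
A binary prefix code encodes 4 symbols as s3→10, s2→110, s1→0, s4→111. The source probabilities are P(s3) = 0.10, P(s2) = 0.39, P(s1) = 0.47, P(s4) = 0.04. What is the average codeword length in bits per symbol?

1.96 bits/symbol

L̄ = Σ pᵢ·ℓᵢ = 0.10·2 + 0.39·3 + 0.47·1 + 0.04·3 = 1.96 bits/symbol.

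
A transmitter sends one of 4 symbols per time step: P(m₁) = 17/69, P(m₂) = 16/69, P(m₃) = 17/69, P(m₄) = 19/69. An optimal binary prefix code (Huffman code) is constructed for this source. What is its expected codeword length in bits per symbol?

2 bits/symbol

Repeatedly combine the two least-probable nodes; the expected code length is the sum of the merged weights.
merge 16/69 + 17/69 → 11/23
merge 17/69 + 19/69 → 12/23
merge 11/23 + 12/23 → 1
L = 11/23 + 12/23 + 1 = 2 bits/symbol.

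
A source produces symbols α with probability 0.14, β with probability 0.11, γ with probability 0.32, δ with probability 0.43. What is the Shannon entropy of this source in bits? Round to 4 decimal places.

1.7970 bits

H = −Σ pᵢ log₂ pᵢ.
−0.14·log₂(0.14) = 0.3971
−0.11·log₂(0.11) = 0.3503
−0.32·log₂(0.32) = 0.5260
−0.43·log₂(0.43) = 0.5236
Sum ≈ 1.7970 → 1.7970 bits.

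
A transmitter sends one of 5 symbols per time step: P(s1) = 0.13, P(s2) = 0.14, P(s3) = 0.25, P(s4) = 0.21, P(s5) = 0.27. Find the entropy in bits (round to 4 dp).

H = −Σ pᵢ log₂ pᵢ.
−0.13·log₂(0.13) = 0.3826
−0.14·log₂(0.14) = 0.3971
−0.25·log₂(0.25) = 0.5000
−0.21·log₂(0.21) = 0.4728
−0.27·log₂(0.27) = 0.5100
Sum ≈ 2.2626 → 2.2626 bits.

2.2626 bits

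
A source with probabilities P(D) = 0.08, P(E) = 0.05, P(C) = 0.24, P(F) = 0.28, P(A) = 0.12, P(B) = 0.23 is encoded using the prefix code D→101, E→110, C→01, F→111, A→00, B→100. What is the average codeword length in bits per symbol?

2.64 bits/symbol

L̄ = Σ pᵢ·ℓᵢ = 0.08·3 + 0.05·3 + 0.24·2 + 0.28·3 + 0.12·2 + 0.23·3 = 2.64 bits/symbol.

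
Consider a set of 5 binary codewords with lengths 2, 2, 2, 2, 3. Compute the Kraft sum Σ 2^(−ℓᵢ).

1.125

With common denominator 2^3 = 8: Σ 2^(−ℓᵢ) = 2/8 + 2/8 + 2/8 + 2/8 + 1/8 = 9/8 = 1.125.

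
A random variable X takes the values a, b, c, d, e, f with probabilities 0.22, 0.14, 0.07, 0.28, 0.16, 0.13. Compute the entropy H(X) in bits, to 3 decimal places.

H = −Σ pᵢ log₂ pᵢ.
−0.22·log₂(0.22) = 0.4806
−0.14·log₂(0.14) = 0.3971
−0.07·log₂(0.07) = 0.2686
−0.28·log₂(0.28) = 0.5142
−0.16·log₂(0.16) = 0.4230
−0.13·log₂(0.13) = 0.3826
Sum ≈ 2.4661 → 2.466 bits.

2.466 bits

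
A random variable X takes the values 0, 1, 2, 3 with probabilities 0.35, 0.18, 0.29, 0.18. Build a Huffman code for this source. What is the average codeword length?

2 bits/symbol

Repeatedly combine the two least-probable nodes; the expected code length is the sum of the merged weights.
merge 9/50 + 9/50 → 9/25
merge 29/100 + 7/20 → 16/25
merge 9/25 + 16/25 → 1
L = 9/25 + 16/25 + 1 = 2 bits/symbol.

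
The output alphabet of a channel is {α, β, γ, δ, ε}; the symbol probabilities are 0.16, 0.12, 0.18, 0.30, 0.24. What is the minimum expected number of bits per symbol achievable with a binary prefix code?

2.28 bits/symbol

Repeatedly combine the two least-probable nodes; the expected code length is the sum of the merged weights.
merge 3/25 + 4/25 → 7/25
merge 9/50 + 6/25 → 21/50
merge 7/25 + 3/10 → 29/50
merge 21/50 + 29/50 → 1
L = 7/25 + 21/50 + 29/50 + 1 = 57/25 = 2.28 bits/symbol.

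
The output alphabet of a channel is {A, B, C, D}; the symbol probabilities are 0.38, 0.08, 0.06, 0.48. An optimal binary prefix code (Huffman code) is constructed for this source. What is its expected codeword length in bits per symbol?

Repeatedly combine the two least-probable nodes; the expected code length is the sum of the merged weights.
merge 3/50 + 2/25 → 7/50
merge 7/50 + 19/50 → 13/25
merge 12/25 + 13/25 → 1
L = 7/50 + 13/25 + 1 = 83/50 = 1.66 bits/symbol.

1.66 bits/symbol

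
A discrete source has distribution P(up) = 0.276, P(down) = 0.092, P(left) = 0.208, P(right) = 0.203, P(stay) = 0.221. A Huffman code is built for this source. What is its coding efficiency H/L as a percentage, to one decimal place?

98.0%

Entropy H = −Σ p log₂ p ≈ 2.2488 bits.
Huffman merges: 23/250+203/1000→59/200; 26/125+221/1000→429/1000; 69/250+59/200→571/1000; 429/1000+571/1000→1. L = 459/200 ≈ 2.2950.
Efficiency = H/L = 2.2488/2.2950 = 98.0%.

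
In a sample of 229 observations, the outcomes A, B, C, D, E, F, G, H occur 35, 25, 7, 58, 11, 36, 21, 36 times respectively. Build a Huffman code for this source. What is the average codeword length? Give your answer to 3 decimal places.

Probabilities are the counts divided by 229.
Repeatedly combine the two least-probable nodes; the expected code length is the sum of the merged weights.
merge 7/229 + 11/229 → 18/229
merge 18/229 + 21/229 → 39/229
merge 25/229 + 35/229 → 60/229
merge 36/229 + 36/229 → 72/229
merge 39/229 + 58/229 → 97/229
merge 60/229 + 72/229 → 132/229
merge 97/229 + 132/229 → 1
L = 18/229 + 39/229 + 60/229 + 72/229 + 97/229 + 132/229 + 1 = 647/229 ≈ 2.825 bits/symbol.

2.825 bits/symbol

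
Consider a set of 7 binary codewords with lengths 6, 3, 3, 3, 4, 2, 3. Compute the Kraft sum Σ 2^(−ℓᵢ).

With common denominator 2^6 = 64: Σ 2^(−ℓᵢ) = 1/64 + 8/64 + 8/64 + 8/64 + 4/64 + 16/64 + 8/64 = 53/64 = 0.828125.

0.828125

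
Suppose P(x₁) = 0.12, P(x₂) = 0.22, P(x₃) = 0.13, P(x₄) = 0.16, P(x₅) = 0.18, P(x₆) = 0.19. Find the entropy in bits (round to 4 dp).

H = −Σ pᵢ log₂ pᵢ.
−0.12·log₂(0.12) = 0.3671
−0.22·log₂(0.22) = 0.4806
−0.13·log₂(0.13) = 0.3826
−0.16·log₂(0.16) = 0.4230
−0.18·log₂(0.18) = 0.4453
−0.19·log₂(0.19) = 0.4552
Sum ≈ 2.5538 → 2.5538 bits.

2.5538 bits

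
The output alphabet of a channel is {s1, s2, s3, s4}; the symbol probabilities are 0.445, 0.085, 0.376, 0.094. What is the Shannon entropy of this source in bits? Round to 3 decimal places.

1.673 bits

H = −Σ pᵢ log₂ pᵢ.
−0.445·log₂(0.445) = 0.5198
−0.085·log₂(0.085) = 0.3023
−0.376·log₂(0.376) = 0.5306
−0.094·log₂(0.094) = 0.3207
Sum ≈ 1.6734 → 1.673 bits.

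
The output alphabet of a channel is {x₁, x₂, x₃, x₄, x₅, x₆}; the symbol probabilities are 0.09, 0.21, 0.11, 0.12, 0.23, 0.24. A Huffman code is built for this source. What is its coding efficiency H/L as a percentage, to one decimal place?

98.6%

Entropy H = −Σ p log₂ p ≈ 2.4846 bits.
Huffman merges: 9/100+11/100→1/5; 3/25+1/5→8/25; 21/100+23/100→11/25; 6/25+8/25→14/25; 11/25+14/25→1. L = 63/25 ≈ 2.5200.
Efficiency = H/L = 2.4846/2.5200 = 98.6%.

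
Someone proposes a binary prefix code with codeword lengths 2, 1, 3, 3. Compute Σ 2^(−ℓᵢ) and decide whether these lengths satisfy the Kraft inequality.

1; yes

With common denominator 2^3 = 8: Σ 2^(−ℓᵢ) = 2/8 + 4/8 + 1/8 + 1/8 = 8/8 = 1.
Kraft's inequality requires Σ ≤ 1; here Σ = 1 ≤ 1, so such a prefix code exists.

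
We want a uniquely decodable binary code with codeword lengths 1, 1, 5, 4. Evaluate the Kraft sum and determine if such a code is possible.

1.09375; no

With common denominator 2^5 = 32: Σ 2^(−ℓᵢ) = 16/32 + 16/32 + 1/32 + 2/32 = 35/32 = 1.09375.
Kraft's inequality requires Σ ≤ 1; here Σ = 1.09375 > 1, so no such prefix code exists.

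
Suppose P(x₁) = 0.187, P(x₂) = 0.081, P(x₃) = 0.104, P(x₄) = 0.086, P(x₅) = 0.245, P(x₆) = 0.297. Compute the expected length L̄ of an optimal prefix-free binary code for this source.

2.438 bits/symbol

Repeatedly combine the two least-probable nodes; the expected code length is the sum of the merged weights.
merge 81/1000 + 43/500 → 167/1000
merge 13/125 + 167/1000 → 271/1000
merge 187/1000 + 49/200 → 54/125
merge 271/1000 + 297/1000 → 71/125
merge 54/125 + 71/125 → 1
L = 167/1000 + 271/1000 + 54/125 + 71/125 + 1 = 1219/500 = 2.438 bits/symbol.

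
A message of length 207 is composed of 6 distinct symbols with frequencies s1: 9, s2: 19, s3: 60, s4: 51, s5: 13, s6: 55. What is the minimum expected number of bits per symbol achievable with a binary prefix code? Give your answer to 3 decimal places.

Probabilities are the counts divided by 207.
Repeatedly combine the two least-probable nodes; the expected code length is the sum of the merged weights.
merge 1/23 + 13/207 → 22/207
merge 19/207 + 22/207 → 41/207
merge 41/207 + 17/69 → 4/9
merge 55/207 + 20/69 → 5/9
merge 4/9 + 5/9 → 1
L = 22/207 + 41/207 + 4/9 + 5/9 + 1 = 53/23 ≈ 2.304 bits/symbol.

2.304 bits/symbol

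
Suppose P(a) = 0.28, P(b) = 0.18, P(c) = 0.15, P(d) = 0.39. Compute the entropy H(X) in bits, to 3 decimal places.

1.900 bits

H = −Σ pᵢ log₂ pᵢ.
−0.28·log₂(0.28) = 0.5142
−0.18·log₂(0.18) = 0.4453
−0.15·log₂(0.15) = 0.4105
−0.39·log₂(0.39) = 0.5298
Sum ≈ 1.8999 → 1.900 bits.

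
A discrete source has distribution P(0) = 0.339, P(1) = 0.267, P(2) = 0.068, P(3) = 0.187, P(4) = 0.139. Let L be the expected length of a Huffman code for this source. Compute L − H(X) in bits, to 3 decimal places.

Entropy H = −Σ p log₂ p ≈ 2.1495 bits.
Huffman merges: 17/250+139/1000→207/1000; 187/1000+207/1000→197/500; 267/1000+339/1000→303/500; 197/500+303/500→1. L = 2207/1000 ≈ 2.2070.
L − H = 2.2070 − 2.1495 = 0.058 bits.

0.058 bits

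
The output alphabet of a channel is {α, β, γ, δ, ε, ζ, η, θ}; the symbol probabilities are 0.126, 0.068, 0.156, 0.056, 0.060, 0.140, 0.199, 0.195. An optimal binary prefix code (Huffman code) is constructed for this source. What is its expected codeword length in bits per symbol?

2.906 bits/symbol

Repeatedly combine the two least-probable nodes; the expected code length is the sum of the merged weights.
merge 7/125 + 3/50 → 29/250
merge 17/250 + 29/250 → 23/125
merge 63/500 + 7/50 → 133/500
merge 39/250 + 23/125 → 17/50
merge 39/200 + 199/1000 → 197/500
merge 133/500 + 17/50 → 303/500
merge 197/500 + 303/500 → 1
L = 29/250 + 23/125 + 133/500 + 17/50 + 197/500 + 303/500 + 1 = 1453/500 = 2.906 bits/symbol.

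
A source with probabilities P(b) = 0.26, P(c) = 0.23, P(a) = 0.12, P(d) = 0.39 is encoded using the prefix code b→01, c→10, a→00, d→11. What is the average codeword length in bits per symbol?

2 bits/symbol

L̄ = Σ pᵢ·ℓᵢ = 0.26·2 + 0.23·2 + 0.12·2 + 0.39·2 = 2 bits/symbol.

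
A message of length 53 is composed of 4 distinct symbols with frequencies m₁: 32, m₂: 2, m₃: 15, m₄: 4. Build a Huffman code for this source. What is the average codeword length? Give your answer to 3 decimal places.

Probabilities are the counts divided by 53.
Repeatedly combine the two least-probable nodes; the expected code length is the sum of the merged weights.
merge 2/53 + 4/53 → 6/53
merge 6/53 + 15/53 → 21/53
merge 21/53 + 32/53 → 1
L = 6/53 + 21/53 + 1 = 80/53 ≈ 1.509 bits/symbol.

1.509 bits/symbol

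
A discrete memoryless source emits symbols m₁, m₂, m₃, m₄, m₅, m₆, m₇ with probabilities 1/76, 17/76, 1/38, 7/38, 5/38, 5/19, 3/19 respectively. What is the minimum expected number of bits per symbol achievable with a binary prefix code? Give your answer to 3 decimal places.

2.539 bits/symbol

Repeatedly combine the two least-probable nodes; the expected code length is the sum of the merged weights.
merge 1/76 + 1/38 → 3/76
merge 3/76 + 5/38 → 13/76
merge 3/19 + 13/76 → 25/76
merge 7/38 + 17/76 → 31/76
merge 5/19 + 25/76 → 45/76
merge 31/76 + 45/76 → 1
L = 3/76 + 13/76 + 25/76 + 31/76 + 45/76 + 1 = 193/76 ≈ 2.539 bits/symbol.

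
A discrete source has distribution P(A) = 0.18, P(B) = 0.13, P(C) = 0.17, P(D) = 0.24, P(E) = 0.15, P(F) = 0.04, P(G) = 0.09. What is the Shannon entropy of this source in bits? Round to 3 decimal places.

2.666 bits

H = −Σ pᵢ log₂ pᵢ.
−0.18·log₂(0.18) = 0.4453
−0.13·log₂(0.13) = 0.3826
−0.17·log₂(0.17) = 0.4346
−0.24·log₂(0.24) = 0.4941
−0.15·log₂(0.15) = 0.4105
−0.04·log₂(0.04) = 0.1858
−0.09·log₂(0.09) = 0.3127
Sum ≈ 2.6656 → 2.666 bits.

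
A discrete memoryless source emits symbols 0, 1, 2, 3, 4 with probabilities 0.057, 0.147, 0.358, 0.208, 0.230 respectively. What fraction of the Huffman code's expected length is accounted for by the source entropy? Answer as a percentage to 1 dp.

Entropy H = −Σ p log₂ p ≈ 2.1316 bits.
Huffman merges: 57/1000+147/1000→51/250; 51/250+26/125→103/250; 23/100+179/500→147/250; 103/250+147/250→1. L = 551/250 ≈ 2.2040.
Efficiency = H/L = 2.1316/2.2040 = 96.7%.

96.7%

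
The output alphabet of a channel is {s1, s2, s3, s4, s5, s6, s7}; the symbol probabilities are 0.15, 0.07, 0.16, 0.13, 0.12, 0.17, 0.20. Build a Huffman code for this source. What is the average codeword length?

2.8 bits/symbol

Repeatedly combine the two least-probable nodes; the expected code length is the sum of the merged weights.
merge 7/100 + 3/25 → 19/100
merge 13/100 + 3/20 → 7/25
merge 4/25 + 17/100 → 33/100
merge 19/100 + 1/5 → 39/100
merge 7/25 + 33/100 → 61/100
merge 39/100 + 61/100 → 1
L = 19/100 + 7/25 + 33/100 + 39/100 + 61/100 + 1 = 14/5 = 2.8 bits/symbol.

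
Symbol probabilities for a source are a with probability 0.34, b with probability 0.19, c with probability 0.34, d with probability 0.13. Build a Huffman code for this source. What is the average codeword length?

1.98 bits/symbol

Repeatedly combine the two least-probable nodes; the expected code length is the sum of the merged weights.
merge 13/100 + 19/100 → 8/25
merge 8/25 + 17/50 → 33/50
merge 17/50 + 33/50 → 1
L = 8/25 + 33/50 + 1 = 99/50 = 1.98 bits/symbol.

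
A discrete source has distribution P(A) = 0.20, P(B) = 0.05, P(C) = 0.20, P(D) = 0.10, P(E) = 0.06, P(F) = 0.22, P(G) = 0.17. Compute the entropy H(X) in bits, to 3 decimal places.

H = −Σ pᵢ log₂ pᵢ.
−0.20·log₂(0.20) = 0.4644
−0.05·log₂(0.05) = 0.2161
−0.20·log₂(0.20) = 0.4644
−0.10·log₂(0.10) = 0.3322
−0.06·log₂(0.06) = 0.2435
−0.22·log₂(0.22) = 0.4806
−0.17·log₂(0.17) = 0.4346
Sum ≈ 2.6358 → 2.636 bits.

2.636 bits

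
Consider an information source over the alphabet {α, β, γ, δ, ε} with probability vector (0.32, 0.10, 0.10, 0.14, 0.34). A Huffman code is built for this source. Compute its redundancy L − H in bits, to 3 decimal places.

Entropy H = −Σ p log₂ p ≈ 2.1167 bits.
Huffman merges: 1/10+1/10→1/5; 7/50+1/5→17/50; 8/25+17/50→33/50; 17/50+33/50→1. L = 11/5 ≈ 2.2000.
L − H = 2.2000 − 2.1167 = 0.083 bits.

0.083 bits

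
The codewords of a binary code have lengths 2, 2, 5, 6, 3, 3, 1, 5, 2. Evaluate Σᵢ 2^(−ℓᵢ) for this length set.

1.578125

With common denominator 2^6 = 64: Σ 2^(−ℓᵢ) = 16/64 + 16/64 + 2/64 + 1/64 + 8/64 + 8/64 + 32/64 + 2/64 + 16/64 = 101/64 = 1.578125.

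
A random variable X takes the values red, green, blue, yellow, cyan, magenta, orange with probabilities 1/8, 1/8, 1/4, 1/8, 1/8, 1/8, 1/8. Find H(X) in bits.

Each probability is a power of 1/2, so log₂(1/p) is an integer.
H = Σ p·log₂(1/p) = 1/8·3 + 1/8·3 + 1/4·2 + 1/8·3 + 1/8·3 + 1/8·3 + 1/8·3 = 2.75 bits.

2.75 bits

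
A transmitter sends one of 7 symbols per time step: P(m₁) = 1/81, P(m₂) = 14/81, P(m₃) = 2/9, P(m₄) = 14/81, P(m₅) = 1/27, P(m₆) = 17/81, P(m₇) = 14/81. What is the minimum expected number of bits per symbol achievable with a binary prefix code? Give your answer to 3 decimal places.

Repeatedly combine the two least-probable nodes; the expected code length is the sum of the merged weights.
merge 1/81 + 1/27 → 4/81
merge 4/81 + 14/81 → 2/9
merge 14/81 + 14/81 → 28/81
merge 17/81 + 2/9 → 35/81
merge 2/9 + 28/81 → 46/81
merge 35/81 + 46/81 → 1
L = 4/81 + 2/9 + 28/81 + 35/81 + 46/81 + 1 = 212/81 ≈ 2.617 bits/symbol.

2.617 bits/symbol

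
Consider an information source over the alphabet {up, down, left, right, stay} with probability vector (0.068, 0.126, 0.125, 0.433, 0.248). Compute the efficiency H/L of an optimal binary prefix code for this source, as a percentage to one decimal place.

98.0%

Entropy H = −Σ p log₂ p ≈ 2.0370 bits.
Huffman merges: 17/250+1/8→193/1000; 63/500+193/1000→319/1000; 31/125+319/1000→567/1000; 433/1000+567/1000→1. L = 2079/1000 ≈ 2.0790.
Efficiency = H/L = 2.0370/2.0790 = 98.0%.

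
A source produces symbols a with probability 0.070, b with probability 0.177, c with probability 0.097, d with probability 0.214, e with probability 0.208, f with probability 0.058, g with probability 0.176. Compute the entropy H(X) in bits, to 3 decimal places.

H = −Σ pᵢ log₂ pᵢ.
−0.070·log₂(0.070) = 0.2686
−0.177·log₂(0.177) = 0.4422
−0.097·log₂(0.097) = 0.3265
−0.214·log₂(0.214) = 0.4760
−0.208·log₂(0.208) = 0.4712
−0.058·log₂(0.058) = 0.2383
−0.176·log₂(0.176) = 0.4411
Sum ≈ 2.6638 → 2.664 bits.

2.664 bits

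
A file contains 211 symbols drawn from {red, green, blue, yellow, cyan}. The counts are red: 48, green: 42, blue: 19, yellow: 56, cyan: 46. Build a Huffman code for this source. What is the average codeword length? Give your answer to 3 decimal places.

2.289 bits/symbol

Probabilities are the counts divided by 211.
Repeatedly combine the two least-probable nodes; the expected code length is the sum of the merged weights.
merge 19/211 + 42/211 → 61/211
merge 46/211 + 48/211 → 94/211
merge 56/211 + 61/211 → 117/211
merge 94/211 + 117/211 → 1
L = 61/211 + 94/211 + 117/211 + 1 = 483/211 ≈ 2.289 bits/symbol.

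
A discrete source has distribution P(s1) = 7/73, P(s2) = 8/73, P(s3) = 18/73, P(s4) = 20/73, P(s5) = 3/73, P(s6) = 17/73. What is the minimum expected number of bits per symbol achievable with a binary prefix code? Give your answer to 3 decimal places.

Repeatedly combine the two least-probable nodes; the expected code length is the sum of the merged weights.
merge 3/73 + 7/73 → 10/73
merge 8/73 + 10/73 → 18/73
merge 17/73 + 18/73 → 35/73
merge 18/73 + 20/73 → 38/73
merge 35/73 + 38/73 → 1
L = 10/73 + 18/73 + 35/73 + 38/73 + 1 = 174/73 ≈ 2.384 bits/symbol.

2.384 bits/symbol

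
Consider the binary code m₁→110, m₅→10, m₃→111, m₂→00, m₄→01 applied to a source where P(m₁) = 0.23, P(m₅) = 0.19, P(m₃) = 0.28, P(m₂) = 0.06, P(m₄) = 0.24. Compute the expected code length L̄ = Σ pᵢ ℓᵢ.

L̄ = Σ pᵢ·ℓᵢ = 0.23·3 + 0.19·2 + 0.28·3 + 0.06·2 + 0.24·2 = 2.51 bits/symbol.

2.51 bits/symbol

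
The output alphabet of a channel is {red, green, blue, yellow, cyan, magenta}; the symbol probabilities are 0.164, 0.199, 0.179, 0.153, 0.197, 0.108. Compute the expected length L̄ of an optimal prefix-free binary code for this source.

Repeatedly combine the two least-probable nodes; the expected code length is the sum of the merged weights.
merge 27/250 + 153/1000 → 261/1000
merge 41/250 + 179/1000 → 343/1000
merge 197/1000 + 199/1000 → 99/250
merge 261/1000 + 343/1000 → 151/250
merge 99/250 + 151/250 → 1
L = 261/1000 + 343/1000 + 99/250 + 151/250 + 1 = 651/250 = 2.604 bits/symbol.

2.604 bits/symbol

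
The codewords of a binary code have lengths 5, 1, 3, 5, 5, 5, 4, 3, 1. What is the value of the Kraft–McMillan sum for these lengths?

1.4375

With common denominator 2^5 = 32: Σ 2^(−ℓᵢ) = 1/32 + 16/32 + 4/32 + 1/32 + 1/32 + 1/32 + 2/32 + 4/32 + 16/32 = 46/32 = 1.4375.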